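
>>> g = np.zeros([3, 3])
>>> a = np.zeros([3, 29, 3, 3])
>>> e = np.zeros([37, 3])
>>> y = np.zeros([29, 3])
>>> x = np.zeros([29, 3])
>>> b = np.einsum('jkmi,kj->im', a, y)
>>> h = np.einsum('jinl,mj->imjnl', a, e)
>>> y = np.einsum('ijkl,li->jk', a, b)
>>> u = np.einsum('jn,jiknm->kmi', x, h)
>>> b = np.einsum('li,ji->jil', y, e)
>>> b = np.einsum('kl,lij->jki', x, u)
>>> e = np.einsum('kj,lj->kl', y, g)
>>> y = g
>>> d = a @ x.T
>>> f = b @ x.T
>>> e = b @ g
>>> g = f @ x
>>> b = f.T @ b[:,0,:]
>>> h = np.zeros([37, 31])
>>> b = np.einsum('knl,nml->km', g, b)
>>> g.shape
(37, 29, 3)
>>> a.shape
(3, 29, 3, 3)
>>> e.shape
(37, 29, 3)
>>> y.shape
(3, 3)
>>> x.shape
(29, 3)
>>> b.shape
(37, 29)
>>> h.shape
(37, 31)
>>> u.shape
(3, 3, 37)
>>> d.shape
(3, 29, 3, 29)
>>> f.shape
(37, 29, 29)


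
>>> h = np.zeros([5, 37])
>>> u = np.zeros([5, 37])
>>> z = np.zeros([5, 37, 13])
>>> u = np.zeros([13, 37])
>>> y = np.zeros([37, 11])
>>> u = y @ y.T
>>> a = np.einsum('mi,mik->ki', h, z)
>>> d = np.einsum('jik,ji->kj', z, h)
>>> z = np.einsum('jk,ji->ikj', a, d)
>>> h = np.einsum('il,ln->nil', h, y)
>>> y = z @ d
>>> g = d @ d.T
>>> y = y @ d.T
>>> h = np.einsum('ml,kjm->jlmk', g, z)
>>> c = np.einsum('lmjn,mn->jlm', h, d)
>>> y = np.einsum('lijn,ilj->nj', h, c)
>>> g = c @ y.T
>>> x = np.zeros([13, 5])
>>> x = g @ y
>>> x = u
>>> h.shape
(37, 13, 13, 5)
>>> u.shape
(37, 37)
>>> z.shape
(5, 37, 13)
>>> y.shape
(5, 13)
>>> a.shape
(13, 37)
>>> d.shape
(13, 5)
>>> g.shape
(13, 37, 5)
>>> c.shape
(13, 37, 13)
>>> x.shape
(37, 37)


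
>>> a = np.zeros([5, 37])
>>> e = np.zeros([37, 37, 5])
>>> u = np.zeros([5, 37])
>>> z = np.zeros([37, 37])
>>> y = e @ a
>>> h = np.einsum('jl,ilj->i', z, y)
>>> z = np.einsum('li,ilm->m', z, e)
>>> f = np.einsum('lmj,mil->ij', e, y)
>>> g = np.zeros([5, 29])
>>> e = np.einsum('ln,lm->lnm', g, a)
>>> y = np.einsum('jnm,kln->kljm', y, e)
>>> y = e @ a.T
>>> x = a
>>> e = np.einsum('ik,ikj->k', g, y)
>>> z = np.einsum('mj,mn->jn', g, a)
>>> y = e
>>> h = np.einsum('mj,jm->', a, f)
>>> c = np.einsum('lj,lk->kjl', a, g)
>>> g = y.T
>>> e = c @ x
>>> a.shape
(5, 37)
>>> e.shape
(29, 37, 37)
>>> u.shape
(5, 37)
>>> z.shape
(29, 37)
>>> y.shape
(29,)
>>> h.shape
()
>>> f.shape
(37, 5)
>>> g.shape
(29,)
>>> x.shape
(5, 37)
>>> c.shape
(29, 37, 5)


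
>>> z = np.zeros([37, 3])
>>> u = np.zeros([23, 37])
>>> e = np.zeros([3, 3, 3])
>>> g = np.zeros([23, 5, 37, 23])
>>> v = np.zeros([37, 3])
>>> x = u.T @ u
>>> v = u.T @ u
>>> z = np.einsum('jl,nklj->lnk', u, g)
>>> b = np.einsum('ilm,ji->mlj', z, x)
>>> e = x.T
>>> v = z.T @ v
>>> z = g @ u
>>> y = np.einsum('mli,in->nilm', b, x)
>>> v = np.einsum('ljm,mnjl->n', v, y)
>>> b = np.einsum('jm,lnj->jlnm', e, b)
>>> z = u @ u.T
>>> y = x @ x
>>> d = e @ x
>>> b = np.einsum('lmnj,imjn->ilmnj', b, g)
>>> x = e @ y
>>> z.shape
(23, 23)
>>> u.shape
(23, 37)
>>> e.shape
(37, 37)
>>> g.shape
(23, 5, 37, 23)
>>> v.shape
(37,)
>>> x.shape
(37, 37)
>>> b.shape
(23, 37, 5, 23, 37)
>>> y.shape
(37, 37)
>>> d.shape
(37, 37)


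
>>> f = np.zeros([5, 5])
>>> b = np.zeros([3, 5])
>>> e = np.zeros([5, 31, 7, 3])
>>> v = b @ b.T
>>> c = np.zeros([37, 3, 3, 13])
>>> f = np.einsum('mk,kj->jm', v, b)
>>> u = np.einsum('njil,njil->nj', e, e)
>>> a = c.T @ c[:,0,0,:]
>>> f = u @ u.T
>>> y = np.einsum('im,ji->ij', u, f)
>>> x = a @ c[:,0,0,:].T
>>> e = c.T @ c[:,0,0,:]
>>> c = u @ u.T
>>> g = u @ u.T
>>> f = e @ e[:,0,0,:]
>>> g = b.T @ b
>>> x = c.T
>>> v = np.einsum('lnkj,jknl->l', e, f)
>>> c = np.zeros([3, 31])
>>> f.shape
(13, 3, 3, 13)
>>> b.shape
(3, 5)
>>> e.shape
(13, 3, 3, 13)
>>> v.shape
(13,)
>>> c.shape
(3, 31)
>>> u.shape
(5, 31)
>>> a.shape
(13, 3, 3, 13)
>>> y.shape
(5, 5)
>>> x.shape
(5, 5)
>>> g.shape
(5, 5)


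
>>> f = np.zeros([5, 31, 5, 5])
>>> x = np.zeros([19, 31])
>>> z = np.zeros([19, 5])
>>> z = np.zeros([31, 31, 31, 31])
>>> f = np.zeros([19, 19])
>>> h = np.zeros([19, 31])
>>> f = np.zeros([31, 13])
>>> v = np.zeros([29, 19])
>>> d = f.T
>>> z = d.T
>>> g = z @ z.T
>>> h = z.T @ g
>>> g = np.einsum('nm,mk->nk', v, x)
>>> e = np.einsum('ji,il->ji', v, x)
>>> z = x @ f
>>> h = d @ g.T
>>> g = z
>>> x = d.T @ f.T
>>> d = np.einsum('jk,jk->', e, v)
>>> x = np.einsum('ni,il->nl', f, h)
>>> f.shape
(31, 13)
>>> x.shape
(31, 29)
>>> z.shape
(19, 13)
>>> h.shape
(13, 29)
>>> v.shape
(29, 19)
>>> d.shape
()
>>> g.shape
(19, 13)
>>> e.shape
(29, 19)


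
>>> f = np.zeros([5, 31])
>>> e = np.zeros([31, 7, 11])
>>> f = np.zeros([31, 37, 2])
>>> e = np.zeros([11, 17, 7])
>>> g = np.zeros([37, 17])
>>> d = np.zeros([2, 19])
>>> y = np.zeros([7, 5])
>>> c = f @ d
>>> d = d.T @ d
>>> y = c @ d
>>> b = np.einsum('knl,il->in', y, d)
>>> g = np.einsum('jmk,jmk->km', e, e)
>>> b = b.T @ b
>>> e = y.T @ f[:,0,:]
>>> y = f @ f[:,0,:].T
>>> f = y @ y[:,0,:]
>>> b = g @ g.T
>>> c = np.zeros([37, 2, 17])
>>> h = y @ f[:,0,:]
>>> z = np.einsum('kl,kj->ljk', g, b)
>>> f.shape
(31, 37, 31)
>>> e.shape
(19, 37, 2)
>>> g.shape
(7, 17)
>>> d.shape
(19, 19)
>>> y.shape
(31, 37, 31)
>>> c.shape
(37, 2, 17)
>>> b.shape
(7, 7)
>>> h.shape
(31, 37, 31)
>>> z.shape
(17, 7, 7)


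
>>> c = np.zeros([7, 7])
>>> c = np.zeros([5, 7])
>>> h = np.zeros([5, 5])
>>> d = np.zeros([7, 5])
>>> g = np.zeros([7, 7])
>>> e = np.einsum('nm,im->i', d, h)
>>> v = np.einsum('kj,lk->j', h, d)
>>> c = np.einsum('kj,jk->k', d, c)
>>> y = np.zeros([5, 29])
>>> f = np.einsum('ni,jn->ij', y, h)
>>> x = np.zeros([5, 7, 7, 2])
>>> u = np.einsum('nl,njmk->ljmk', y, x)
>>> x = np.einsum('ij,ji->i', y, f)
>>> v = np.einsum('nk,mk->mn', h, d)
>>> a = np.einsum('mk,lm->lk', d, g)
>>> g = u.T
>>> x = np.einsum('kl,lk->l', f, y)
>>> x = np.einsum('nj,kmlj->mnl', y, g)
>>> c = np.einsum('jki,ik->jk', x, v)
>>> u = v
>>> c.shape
(7, 5)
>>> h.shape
(5, 5)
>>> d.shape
(7, 5)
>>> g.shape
(2, 7, 7, 29)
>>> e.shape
(5,)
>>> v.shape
(7, 5)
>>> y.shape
(5, 29)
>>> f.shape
(29, 5)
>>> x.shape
(7, 5, 7)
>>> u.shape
(7, 5)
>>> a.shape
(7, 5)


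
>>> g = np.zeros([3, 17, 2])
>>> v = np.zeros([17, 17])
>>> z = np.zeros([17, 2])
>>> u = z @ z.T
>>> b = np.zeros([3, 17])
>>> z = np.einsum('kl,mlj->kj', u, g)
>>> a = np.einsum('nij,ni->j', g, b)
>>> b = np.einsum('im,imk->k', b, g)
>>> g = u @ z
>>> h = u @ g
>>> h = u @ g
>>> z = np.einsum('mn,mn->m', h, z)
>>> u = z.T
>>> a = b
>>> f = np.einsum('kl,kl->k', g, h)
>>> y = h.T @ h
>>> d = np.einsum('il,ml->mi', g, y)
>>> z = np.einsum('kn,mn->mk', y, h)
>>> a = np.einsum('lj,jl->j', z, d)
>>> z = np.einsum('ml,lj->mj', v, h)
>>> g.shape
(17, 2)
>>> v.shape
(17, 17)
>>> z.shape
(17, 2)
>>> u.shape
(17,)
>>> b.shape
(2,)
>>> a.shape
(2,)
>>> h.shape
(17, 2)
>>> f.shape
(17,)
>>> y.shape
(2, 2)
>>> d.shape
(2, 17)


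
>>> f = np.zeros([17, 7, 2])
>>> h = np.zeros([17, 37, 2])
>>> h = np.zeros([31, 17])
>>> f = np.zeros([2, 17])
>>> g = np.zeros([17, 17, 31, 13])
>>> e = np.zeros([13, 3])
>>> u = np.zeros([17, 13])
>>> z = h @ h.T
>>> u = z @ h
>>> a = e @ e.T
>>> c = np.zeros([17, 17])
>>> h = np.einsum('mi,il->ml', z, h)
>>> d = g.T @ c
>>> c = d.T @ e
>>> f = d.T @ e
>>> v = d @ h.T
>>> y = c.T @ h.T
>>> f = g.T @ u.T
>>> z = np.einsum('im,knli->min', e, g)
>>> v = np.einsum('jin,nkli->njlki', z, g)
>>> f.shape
(13, 31, 17, 31)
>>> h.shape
(31, 17)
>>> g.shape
(17, 17, 31, 13)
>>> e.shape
(13, 3)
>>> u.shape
(31, 17)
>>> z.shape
(3, 13, 17)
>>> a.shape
(13, 13)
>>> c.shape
(17, 17, 31, 3)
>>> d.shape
(13, 31, 17, 17)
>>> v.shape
(17, 3, 31, 17, 13)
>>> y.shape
(3, 31, 17, 31)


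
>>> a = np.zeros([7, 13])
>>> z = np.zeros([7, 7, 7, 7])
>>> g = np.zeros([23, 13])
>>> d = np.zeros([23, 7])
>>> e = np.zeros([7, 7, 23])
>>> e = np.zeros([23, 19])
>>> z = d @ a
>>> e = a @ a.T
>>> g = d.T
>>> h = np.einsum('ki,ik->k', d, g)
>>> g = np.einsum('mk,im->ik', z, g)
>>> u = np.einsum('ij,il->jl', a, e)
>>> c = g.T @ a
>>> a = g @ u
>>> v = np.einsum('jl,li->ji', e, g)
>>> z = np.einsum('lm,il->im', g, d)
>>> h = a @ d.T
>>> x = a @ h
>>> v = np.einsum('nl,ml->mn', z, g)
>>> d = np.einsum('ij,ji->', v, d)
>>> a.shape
(7, 7)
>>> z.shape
(23, 13)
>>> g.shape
(7, 13)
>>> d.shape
()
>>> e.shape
(7, 7)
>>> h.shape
(7, 23)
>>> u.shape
(13, 7)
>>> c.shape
(13, 13)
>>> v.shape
(7, 23)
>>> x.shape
(7, 23)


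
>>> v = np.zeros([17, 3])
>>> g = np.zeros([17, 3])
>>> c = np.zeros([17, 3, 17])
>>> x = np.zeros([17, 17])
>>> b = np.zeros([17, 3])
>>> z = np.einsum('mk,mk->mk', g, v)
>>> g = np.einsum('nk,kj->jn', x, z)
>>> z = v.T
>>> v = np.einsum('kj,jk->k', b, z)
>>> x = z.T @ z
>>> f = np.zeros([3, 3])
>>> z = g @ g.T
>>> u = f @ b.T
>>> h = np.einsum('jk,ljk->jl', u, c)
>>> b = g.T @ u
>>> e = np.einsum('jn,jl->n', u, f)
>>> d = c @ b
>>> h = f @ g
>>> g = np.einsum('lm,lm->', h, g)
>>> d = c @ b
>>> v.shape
(17,)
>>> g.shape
()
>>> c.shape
(17, 3, 17)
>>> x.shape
(17, 17)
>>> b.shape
(17, 17)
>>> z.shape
(3, 3)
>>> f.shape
(3, 3)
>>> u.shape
(3, 17)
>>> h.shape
(3, 17)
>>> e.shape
(17,)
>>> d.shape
(17, 3, 17)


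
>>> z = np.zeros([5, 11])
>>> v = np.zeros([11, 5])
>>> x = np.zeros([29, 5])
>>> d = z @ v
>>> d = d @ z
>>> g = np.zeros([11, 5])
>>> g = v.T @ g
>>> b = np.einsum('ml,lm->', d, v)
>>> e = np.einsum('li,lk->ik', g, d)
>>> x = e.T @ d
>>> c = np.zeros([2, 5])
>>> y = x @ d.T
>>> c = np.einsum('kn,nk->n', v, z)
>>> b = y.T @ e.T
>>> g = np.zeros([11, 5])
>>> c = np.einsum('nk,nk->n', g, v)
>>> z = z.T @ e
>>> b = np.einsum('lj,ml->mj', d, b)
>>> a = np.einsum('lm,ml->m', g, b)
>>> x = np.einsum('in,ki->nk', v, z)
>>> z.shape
(11, 11)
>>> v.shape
(11, 5)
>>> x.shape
(5, 11)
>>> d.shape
(5, 11)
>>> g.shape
(11, 5)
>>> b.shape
(5, 11)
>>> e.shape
(5, 11)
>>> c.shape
(11,)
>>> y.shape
(11, 5)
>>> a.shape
(5,)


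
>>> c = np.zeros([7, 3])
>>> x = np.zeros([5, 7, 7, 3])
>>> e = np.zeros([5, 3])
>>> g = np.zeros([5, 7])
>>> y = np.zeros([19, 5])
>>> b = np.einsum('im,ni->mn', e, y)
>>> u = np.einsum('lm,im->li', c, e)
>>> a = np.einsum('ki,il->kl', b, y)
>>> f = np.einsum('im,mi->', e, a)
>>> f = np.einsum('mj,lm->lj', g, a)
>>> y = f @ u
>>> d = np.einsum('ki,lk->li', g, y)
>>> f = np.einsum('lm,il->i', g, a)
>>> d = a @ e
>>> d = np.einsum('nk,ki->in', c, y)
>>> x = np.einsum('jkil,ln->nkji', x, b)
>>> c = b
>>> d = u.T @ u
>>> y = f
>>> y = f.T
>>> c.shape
(3, 19)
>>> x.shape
(19, 7, 5, 7)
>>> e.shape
(5, 3)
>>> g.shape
(5, 7)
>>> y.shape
(3,)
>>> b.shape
(3, 19)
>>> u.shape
(7, 5)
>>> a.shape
(3, 5)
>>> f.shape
(3,)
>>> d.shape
(5, 5)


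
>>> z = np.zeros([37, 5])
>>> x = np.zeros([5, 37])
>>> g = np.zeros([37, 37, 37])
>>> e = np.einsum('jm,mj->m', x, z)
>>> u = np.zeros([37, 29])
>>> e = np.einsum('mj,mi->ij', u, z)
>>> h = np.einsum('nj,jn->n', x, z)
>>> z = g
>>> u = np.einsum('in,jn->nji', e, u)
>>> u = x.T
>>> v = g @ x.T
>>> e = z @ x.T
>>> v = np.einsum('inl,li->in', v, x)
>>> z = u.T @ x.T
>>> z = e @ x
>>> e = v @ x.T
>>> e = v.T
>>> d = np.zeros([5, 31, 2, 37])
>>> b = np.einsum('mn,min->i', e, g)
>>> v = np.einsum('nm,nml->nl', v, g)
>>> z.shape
(37, 37, 37)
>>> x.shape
(5, 37)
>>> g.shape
(37, 37, 37)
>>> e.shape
(37, 37)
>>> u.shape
(37, 5)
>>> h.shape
(5,)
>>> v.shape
(37, 37)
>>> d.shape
(5, 31, 2, 37)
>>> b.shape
(37,)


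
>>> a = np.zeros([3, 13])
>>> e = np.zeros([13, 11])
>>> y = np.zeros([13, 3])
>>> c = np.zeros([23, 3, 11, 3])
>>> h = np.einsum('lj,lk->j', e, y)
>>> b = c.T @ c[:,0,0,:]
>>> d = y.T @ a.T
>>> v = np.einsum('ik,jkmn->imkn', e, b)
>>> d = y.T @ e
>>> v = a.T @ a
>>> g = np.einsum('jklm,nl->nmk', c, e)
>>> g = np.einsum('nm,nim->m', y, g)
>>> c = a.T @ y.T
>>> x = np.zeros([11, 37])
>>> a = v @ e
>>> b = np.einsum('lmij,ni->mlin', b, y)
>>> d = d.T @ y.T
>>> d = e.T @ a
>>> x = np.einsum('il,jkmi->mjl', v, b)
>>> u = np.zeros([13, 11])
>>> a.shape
(13, 11)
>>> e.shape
(13, 11)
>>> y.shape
(13, 3)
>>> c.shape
(13, 13)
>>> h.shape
(11,)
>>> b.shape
(11, 3, 3, 13)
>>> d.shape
(11, 11)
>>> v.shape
(13, 13)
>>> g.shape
(3,)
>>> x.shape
(3, 11, 13)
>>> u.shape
(13, 11)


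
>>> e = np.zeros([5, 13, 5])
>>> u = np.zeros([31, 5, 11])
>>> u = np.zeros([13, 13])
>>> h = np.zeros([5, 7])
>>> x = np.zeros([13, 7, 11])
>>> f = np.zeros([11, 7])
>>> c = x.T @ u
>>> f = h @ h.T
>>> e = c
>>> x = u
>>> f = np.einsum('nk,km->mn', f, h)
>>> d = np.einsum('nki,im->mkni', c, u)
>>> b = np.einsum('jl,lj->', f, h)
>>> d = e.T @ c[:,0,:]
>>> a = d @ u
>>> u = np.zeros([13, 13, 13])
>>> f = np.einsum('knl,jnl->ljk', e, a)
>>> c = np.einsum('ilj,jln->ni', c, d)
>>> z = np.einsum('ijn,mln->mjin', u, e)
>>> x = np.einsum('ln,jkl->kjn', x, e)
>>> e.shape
(11, 7, 13)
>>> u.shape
(13, 13, 13)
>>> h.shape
(5, 7)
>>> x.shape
(7, 11, 13)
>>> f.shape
(13, 13, 11)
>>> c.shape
(13, 11)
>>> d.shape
(13, 7, 13)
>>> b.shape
()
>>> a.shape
(13, 7, 13)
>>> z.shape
(11, 13, 13, 13)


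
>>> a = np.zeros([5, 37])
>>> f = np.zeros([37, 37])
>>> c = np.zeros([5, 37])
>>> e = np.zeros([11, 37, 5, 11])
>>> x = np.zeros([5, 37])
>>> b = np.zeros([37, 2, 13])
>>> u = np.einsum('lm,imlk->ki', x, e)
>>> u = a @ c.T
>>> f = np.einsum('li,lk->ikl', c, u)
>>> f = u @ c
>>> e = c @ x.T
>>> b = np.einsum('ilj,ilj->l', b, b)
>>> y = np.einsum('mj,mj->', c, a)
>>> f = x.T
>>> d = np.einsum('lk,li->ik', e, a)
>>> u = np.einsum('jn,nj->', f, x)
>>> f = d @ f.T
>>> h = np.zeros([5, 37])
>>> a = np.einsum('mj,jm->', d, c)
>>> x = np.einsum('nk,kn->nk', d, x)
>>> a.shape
()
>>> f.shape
(37, 37)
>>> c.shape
(5, 37)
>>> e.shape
(5, 5)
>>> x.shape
(37, 5)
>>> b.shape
(2,)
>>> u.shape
()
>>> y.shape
()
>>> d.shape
(37, 5)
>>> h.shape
(5, 37)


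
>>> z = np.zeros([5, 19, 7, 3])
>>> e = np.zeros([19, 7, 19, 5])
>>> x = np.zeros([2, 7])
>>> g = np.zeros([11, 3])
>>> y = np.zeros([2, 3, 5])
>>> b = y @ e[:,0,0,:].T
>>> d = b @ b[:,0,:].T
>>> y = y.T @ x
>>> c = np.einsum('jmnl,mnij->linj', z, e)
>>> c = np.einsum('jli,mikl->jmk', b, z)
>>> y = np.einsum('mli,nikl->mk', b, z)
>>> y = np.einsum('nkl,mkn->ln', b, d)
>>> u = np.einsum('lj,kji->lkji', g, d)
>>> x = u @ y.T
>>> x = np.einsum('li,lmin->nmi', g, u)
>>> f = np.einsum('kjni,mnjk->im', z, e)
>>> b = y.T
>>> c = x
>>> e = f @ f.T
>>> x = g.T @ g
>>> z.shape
(5, 19, 7, 3)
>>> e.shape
(3, 3)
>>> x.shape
(3, 3)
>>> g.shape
(11, 3)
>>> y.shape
(19, 2)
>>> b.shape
(2, 19)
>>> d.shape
(2, 3, 2)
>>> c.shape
(2, 2, 3)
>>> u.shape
(11, 2, 3, 2)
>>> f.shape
(3, 19)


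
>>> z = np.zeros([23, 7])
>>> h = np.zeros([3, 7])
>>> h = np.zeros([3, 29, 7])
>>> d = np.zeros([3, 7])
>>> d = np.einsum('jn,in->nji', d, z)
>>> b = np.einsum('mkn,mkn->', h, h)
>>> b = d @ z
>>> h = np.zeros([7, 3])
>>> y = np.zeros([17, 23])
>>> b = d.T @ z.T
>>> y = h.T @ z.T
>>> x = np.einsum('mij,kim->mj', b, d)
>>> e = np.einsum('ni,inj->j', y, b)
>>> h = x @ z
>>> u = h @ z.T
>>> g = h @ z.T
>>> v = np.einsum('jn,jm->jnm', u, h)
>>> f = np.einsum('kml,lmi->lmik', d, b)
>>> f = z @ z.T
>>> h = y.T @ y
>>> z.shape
(23, 7)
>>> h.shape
(23, 23)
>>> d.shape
(7, 3, 23)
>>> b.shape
(23, 3, 23)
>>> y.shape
(3, 23)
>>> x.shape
(23, 23)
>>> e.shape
(23,)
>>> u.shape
(23, 23)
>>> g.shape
(23, 23)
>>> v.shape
(23, 23, 7)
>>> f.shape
(23, 23)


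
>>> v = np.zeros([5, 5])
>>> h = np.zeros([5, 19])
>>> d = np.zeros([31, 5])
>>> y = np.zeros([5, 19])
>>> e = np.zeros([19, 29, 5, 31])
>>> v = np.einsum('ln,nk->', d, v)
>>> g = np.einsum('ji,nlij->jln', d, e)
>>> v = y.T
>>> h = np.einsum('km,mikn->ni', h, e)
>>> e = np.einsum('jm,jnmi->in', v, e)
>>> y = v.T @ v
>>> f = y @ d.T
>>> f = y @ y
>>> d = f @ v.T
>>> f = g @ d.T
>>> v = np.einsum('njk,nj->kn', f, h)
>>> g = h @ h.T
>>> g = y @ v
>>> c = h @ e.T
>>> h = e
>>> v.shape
(5, 31)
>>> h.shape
(31, 29)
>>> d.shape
(5, 19)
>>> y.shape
(5, 5)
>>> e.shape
(31, 29)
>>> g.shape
(5, 31)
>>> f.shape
(31, 29, 5)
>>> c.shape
(31, 31)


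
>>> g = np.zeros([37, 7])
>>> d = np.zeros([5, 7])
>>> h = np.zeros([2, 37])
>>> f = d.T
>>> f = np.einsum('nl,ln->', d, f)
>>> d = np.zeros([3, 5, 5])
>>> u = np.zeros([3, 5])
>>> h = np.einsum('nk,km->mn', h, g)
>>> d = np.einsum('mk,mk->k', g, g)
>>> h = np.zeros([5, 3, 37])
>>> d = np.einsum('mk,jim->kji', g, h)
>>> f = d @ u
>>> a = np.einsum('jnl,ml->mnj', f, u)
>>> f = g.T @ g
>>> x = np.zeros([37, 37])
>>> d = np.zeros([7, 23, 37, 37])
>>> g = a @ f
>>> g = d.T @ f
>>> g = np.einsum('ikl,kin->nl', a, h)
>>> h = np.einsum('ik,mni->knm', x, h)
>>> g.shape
(37, 7)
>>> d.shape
(7, 23, 37, 37)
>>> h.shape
(37, 3, 5)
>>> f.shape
(7, 7)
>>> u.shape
(3, 5)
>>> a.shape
(3, 5, 7)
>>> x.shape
(37, 37)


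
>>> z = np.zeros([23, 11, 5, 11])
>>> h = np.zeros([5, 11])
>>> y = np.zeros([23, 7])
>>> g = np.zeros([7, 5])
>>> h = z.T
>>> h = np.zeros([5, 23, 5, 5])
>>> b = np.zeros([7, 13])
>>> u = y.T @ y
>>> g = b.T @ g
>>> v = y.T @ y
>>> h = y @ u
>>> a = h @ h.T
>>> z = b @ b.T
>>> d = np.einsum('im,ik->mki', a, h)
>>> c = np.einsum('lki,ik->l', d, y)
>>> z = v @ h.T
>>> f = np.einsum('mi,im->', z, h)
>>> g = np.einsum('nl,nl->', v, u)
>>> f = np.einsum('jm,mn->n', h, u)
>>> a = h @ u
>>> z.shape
(7, 23)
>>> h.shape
(23, 7)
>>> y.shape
(23, 7)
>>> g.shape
()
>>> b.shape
(7, 13)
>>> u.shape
(7, 7)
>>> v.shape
(7, 7)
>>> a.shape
(23, 7)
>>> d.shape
(23, 7, 23)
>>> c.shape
(23,)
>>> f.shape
(7,)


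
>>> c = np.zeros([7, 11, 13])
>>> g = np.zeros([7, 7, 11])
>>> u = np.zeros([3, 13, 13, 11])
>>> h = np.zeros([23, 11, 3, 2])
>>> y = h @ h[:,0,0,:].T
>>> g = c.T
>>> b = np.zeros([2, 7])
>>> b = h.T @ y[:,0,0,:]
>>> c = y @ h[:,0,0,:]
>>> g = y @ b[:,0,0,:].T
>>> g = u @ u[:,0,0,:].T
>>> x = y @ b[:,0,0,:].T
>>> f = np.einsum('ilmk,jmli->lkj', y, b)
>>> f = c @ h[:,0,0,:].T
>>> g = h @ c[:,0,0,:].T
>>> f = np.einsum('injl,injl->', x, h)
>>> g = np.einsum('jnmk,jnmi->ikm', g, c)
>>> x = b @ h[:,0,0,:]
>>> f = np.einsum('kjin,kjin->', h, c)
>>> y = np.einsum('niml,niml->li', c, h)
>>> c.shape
(23, 11, 3, 2)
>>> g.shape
(2, 23, 3)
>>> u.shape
(3, 13, 13, 11)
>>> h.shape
(23, 11, 3, 2)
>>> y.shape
(2, 11)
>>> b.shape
(2, 3, 11, 23)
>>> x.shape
(2, 3, 11, 2)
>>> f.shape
()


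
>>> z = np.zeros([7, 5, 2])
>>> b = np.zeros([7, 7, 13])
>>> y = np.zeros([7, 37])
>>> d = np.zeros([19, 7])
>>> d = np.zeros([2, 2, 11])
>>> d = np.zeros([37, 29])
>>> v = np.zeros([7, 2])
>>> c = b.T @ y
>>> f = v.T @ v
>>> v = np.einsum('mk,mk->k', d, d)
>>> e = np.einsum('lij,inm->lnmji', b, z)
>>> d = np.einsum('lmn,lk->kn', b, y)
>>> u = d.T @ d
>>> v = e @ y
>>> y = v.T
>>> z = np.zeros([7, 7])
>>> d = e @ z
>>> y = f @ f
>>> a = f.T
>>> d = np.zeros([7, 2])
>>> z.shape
(7, 7)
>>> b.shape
(7, 7, 13)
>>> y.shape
(2, 2)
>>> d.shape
(7, 2)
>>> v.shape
(7, 5, 2, 13, 37)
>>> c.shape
(13, 7, 37)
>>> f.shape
(2, 2)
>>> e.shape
(7, 5, 2, 13, 7)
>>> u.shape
(13, 13)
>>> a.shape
(2, 2)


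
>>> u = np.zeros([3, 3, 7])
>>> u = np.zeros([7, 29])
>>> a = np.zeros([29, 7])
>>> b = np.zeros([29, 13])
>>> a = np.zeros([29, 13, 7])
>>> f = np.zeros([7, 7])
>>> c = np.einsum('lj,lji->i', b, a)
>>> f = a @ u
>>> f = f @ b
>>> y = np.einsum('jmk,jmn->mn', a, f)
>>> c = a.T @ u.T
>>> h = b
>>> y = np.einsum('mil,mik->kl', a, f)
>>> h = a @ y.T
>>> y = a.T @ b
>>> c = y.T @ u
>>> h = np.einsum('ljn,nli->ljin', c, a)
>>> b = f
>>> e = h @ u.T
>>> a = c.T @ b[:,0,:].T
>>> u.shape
(7, 29)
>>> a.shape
(29, 13, 29)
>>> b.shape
(29, 13, 13)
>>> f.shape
(29, 13, 13)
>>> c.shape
(13, 13, 29)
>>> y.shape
(7, 13, 13)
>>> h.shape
(13, 13, 7, 29)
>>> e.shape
(13, 13, 7, 7)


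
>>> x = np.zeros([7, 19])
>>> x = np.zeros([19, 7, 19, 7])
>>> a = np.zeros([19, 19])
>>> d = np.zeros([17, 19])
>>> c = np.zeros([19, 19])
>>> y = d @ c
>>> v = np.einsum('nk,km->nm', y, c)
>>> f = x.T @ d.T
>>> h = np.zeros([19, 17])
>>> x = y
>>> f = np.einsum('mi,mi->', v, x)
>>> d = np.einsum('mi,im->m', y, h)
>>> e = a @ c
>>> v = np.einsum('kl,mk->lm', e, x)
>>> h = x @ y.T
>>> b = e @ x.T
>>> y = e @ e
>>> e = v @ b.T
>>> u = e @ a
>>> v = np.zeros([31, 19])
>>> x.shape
(17, 19)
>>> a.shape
(19, 19)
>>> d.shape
(17,)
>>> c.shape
(19, 19)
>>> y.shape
(19, 19)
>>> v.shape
(31, 19)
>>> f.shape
()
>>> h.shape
(17, 17)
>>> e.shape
(19, 19)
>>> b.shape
(19, 17)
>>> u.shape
(19, 19)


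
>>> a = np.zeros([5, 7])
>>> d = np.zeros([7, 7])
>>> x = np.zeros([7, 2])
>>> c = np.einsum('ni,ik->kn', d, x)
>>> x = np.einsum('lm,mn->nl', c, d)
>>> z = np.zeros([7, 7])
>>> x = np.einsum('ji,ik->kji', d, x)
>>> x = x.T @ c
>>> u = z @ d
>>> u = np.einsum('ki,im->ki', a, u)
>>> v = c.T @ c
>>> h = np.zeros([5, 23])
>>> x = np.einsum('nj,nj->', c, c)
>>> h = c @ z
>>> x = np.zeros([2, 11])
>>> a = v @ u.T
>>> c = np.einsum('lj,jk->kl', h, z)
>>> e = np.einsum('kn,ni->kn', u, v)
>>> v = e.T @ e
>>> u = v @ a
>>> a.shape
(7, 5)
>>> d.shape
(7, 7)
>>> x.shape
(2, 11)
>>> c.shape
(7, 2)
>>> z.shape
(7, 7)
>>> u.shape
(7, 5)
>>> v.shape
(7, 7)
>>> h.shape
(2, 7)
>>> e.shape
(5, 7)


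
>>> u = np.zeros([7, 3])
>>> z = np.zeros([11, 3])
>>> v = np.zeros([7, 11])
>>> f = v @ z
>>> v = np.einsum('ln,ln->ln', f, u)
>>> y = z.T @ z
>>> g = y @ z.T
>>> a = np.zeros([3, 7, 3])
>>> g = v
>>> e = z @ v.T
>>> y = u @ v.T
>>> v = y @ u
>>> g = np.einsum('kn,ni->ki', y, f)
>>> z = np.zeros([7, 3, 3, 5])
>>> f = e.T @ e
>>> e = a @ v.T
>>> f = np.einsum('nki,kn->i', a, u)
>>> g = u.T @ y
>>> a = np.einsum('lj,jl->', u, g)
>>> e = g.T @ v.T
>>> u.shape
(7, 3)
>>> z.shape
(7, 3, 3, 5)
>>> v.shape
(7, 3)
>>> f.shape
(3,)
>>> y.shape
(7, 7)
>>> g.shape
(3, 7)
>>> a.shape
()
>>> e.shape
(7, 7)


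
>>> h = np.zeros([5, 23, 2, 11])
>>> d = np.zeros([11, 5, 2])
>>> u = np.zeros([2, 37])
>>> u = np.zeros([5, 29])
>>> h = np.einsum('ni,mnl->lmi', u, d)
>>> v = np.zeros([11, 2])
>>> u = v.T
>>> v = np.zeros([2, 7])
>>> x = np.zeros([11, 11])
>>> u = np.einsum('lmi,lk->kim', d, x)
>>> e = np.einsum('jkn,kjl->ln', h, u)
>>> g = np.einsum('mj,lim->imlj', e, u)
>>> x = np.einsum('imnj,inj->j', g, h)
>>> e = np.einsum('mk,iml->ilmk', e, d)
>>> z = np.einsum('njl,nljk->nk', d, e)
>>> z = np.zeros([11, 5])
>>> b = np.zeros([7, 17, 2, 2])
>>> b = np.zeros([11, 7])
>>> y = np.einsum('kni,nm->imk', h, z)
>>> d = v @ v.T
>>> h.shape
(2, 11, 29)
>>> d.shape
(2, 2)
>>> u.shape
(11, 2, 5)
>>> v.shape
(2, 7)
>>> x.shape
(29,)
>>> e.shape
(11, 2, 5, 29)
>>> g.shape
(2, 5, 11, 29)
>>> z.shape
(11, 5)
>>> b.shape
(11, 7)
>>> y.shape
(29, 5, 2)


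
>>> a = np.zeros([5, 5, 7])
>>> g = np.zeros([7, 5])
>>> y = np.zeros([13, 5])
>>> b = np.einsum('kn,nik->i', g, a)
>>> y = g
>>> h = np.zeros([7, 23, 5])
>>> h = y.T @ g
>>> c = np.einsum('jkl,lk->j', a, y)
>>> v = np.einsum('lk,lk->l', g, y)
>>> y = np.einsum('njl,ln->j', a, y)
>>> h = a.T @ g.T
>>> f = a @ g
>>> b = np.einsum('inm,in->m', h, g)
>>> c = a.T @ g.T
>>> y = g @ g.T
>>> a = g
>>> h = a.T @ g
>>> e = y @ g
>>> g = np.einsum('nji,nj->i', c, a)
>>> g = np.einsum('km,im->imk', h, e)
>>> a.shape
(7, 5)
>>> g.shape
(7, 5, 5)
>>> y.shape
(7, 7)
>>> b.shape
(7,)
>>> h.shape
(5, 5)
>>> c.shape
(7, 5, 7)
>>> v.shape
(7,)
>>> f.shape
(5, 5, 5)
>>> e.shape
(7, 5)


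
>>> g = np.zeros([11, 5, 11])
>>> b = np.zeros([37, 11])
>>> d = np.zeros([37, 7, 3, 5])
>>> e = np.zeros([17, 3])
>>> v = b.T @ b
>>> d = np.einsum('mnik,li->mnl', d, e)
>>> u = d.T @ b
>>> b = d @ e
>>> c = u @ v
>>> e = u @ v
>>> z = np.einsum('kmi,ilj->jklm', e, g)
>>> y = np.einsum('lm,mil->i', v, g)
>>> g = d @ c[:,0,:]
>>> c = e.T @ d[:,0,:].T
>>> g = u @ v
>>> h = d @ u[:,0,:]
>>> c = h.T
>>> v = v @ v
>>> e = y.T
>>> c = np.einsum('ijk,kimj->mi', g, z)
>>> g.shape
(17, 7, 11)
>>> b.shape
(37, 7, 3)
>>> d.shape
(37, 7, 17)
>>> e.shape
(5,)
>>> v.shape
(11, 11)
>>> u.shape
(17, 7, 11)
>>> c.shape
(5, 17)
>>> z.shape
(11, 17, 5, 7)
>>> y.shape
(5,)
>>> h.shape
(37, 7, 11)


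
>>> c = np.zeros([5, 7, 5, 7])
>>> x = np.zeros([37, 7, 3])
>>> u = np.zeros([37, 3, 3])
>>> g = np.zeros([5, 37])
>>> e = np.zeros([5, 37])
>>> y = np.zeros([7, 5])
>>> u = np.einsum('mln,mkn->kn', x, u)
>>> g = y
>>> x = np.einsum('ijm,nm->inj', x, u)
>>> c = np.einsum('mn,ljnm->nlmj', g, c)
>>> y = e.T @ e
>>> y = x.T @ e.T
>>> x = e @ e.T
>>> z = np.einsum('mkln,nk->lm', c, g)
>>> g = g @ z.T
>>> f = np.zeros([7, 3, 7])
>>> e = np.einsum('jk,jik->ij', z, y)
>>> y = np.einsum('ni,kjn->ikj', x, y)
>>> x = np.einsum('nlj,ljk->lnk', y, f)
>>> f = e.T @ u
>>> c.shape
(5, 5, 7, 7)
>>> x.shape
(7, 5, 7)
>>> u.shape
(3, 3)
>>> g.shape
(7, 7)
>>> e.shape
(3, 7)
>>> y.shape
(5, 7, 3)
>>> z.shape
(7, 5)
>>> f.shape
(7, 3)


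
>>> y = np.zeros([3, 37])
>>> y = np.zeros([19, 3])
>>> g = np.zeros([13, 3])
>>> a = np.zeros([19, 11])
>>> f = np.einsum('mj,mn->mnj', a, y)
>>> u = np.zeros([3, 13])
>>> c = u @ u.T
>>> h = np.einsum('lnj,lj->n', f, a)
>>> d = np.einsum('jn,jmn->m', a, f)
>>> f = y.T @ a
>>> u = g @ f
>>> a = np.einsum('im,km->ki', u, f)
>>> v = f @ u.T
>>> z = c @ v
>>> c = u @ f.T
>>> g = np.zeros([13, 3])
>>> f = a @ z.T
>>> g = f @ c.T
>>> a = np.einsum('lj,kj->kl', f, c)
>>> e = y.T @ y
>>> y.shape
(19, 3)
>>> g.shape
(3, 13)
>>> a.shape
(13, 3)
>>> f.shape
(3, 3)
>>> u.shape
(13, 11)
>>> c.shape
(13, 3)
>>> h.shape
(3,)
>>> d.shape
(3,)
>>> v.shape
(3, 13)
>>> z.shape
(3, 13)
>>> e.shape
(3, 3)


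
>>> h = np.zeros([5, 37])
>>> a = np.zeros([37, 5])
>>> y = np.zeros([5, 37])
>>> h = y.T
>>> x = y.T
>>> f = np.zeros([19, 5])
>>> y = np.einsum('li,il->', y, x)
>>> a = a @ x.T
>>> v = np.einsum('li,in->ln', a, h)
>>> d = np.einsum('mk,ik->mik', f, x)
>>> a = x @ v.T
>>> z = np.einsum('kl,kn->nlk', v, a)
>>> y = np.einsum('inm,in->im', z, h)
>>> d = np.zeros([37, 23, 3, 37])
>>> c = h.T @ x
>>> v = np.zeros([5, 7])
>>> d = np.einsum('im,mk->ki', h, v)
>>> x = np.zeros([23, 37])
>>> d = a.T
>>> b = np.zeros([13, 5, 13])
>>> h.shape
(37, 5)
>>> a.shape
(37, 37)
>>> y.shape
(37, 37)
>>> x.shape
(23, 37)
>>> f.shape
(19, 5)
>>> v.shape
(5, 7)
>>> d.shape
(37, 37)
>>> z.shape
(37, 5, 37)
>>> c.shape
(5, 5)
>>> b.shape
(13, 5, 13)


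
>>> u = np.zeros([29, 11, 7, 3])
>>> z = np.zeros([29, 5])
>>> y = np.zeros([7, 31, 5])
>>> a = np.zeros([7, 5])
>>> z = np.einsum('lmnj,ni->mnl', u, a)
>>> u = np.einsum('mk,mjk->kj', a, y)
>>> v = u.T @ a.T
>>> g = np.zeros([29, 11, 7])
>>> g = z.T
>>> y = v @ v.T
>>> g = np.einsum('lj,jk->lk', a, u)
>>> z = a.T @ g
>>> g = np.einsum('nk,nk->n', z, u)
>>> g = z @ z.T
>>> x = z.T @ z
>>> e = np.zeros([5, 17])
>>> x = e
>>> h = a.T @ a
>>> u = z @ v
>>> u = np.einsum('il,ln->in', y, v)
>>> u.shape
(31, 7)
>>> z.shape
(5, 31)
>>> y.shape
(31, 31)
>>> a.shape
(7, 5)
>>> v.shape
(31, 7)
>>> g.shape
(5, 5)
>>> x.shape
(5, 17)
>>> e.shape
(5, 17)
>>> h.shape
(5, 5)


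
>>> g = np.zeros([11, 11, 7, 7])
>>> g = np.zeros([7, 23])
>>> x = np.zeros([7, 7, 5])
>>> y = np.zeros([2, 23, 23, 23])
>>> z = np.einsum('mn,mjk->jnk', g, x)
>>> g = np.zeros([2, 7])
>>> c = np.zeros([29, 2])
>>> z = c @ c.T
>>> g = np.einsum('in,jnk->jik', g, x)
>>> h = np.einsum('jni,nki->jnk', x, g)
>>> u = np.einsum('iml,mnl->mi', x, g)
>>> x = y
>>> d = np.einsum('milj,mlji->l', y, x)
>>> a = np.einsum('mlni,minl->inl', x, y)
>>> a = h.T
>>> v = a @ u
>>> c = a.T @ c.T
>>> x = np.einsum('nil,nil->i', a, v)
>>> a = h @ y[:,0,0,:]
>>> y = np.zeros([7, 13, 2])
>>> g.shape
(7, 2, 5)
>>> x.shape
(7,)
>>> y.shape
(7, 13, 2)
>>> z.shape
(29, 29)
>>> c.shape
(7, 7, 29)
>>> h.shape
(7, 7, 2)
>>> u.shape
(7, 7)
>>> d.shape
(23,)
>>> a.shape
(7, 7, 23)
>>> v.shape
(2, 7, 7)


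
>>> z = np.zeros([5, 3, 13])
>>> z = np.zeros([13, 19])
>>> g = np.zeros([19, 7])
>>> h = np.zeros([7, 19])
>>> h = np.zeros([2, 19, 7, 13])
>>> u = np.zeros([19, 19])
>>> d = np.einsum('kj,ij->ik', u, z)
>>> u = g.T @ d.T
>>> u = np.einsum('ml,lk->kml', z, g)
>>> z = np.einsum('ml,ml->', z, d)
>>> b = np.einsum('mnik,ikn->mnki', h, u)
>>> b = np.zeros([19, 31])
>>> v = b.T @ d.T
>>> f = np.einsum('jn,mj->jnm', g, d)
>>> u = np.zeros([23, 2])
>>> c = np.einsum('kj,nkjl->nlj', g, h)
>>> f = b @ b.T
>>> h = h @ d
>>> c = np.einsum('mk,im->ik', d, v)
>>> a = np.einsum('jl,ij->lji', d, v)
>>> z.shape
()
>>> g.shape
(19, 7)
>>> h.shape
(2, 19, 7, 19)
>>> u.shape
(23, 2)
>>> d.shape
(13, 19)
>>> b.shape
(19, 31)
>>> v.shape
(31, 13)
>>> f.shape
(19, 19)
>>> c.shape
(31, 19)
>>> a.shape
(19, 13, 31)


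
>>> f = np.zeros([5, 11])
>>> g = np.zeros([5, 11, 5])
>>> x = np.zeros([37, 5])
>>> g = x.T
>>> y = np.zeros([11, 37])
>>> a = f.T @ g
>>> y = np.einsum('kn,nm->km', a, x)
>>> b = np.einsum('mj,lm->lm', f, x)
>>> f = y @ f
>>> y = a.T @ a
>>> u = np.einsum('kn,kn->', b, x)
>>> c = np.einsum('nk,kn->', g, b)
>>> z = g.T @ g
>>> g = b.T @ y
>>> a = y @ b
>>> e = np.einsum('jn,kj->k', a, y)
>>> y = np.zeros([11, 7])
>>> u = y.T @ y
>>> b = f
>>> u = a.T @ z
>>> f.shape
(11, 11)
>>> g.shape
(5, 37)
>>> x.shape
(37, 5)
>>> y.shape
(11, 7)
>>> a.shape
(37, 5)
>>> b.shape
(11, 11)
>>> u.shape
(5, 37)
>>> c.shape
()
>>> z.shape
(37, 37)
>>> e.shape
(37,)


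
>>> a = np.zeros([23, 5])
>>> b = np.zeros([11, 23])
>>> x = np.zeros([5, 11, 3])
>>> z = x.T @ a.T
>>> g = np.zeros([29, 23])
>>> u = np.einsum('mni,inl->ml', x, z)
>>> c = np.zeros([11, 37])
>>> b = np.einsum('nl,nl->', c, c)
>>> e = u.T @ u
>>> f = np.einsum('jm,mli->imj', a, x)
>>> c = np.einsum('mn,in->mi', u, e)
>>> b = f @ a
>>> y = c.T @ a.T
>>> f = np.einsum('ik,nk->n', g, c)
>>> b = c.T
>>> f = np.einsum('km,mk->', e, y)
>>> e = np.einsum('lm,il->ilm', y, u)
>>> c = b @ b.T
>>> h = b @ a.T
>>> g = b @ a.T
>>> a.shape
(23, 5)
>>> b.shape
(23, 5)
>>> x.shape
(5, 11, 3)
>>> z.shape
(3, 11, 23)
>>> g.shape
(23, 23)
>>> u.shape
(5, 23)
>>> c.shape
(23, 23)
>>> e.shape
(5, 23, 23)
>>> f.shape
()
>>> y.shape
(23, 23)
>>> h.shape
(23, 23)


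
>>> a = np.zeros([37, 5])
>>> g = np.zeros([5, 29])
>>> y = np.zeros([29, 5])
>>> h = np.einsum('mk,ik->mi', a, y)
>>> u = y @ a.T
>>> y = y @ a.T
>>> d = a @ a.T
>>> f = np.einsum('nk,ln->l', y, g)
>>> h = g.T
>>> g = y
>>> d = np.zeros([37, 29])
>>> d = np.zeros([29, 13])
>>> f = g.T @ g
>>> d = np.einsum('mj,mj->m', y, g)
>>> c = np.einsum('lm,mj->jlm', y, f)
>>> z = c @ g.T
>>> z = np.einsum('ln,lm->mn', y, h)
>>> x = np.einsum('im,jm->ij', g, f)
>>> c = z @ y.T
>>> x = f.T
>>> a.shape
(37, 5)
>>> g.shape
(29, 37)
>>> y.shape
(29, 37)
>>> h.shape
(29, 5)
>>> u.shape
(29, 37)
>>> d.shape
(29,)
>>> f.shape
(37, 37)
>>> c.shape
(5, 29)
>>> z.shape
(5, 37)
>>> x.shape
(37, 37)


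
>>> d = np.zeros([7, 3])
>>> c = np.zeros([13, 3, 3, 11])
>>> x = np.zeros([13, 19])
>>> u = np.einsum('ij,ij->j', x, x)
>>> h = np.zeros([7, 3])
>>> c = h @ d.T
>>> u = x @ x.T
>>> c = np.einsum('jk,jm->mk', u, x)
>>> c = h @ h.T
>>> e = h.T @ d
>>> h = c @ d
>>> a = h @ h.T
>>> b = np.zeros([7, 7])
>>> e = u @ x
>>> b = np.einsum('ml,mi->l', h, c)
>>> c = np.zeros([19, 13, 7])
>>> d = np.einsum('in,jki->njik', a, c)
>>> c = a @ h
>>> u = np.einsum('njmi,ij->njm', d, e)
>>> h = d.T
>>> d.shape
(7, 19, 7, 13)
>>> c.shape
(7, 3)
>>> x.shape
(13, 19)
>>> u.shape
(7, 19, 7)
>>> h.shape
(13, 7, 19, 7)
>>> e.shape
(13, 19)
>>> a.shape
(7, 7)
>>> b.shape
(3,)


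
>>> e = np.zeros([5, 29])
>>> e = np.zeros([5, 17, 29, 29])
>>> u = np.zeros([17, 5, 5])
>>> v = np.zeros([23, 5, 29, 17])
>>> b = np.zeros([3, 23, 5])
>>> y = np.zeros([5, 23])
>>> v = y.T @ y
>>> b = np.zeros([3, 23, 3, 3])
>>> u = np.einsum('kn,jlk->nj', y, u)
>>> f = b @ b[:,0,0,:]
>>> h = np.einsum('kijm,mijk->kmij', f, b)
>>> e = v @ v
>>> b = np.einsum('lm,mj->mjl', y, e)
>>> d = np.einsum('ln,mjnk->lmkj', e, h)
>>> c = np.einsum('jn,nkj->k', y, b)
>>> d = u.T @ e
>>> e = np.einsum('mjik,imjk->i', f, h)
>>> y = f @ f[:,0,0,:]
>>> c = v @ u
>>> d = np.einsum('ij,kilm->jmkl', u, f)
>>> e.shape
(3,)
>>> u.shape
(23, 17)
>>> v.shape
(23, 23)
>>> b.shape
(23, 23, 5)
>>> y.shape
(3, 23, 3, 3)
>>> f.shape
(3, 23, 3, 3)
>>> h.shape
(3, 3, 23, 3)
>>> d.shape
(17, 3, 3, 3)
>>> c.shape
(23, 17)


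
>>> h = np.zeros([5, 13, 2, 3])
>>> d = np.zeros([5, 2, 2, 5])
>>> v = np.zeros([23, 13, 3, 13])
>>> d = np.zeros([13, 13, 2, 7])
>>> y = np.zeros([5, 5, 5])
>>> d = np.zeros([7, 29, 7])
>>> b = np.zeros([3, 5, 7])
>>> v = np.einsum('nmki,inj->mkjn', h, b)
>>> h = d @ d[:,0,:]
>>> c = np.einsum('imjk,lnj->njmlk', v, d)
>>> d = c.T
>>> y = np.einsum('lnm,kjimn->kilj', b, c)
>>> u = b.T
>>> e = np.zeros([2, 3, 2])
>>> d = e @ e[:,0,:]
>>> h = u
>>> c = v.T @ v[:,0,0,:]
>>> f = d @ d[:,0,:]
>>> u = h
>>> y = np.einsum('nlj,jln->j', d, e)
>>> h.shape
(7, 5, 3)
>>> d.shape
(2, 3, 2)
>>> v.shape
(13, 2, 7, 5)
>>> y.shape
(2,)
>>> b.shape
(3, 5, 7)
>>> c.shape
(5, 7, 2, 5)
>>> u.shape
(7, 5, 3)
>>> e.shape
(2, 3, 2)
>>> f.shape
(2, 3, 2)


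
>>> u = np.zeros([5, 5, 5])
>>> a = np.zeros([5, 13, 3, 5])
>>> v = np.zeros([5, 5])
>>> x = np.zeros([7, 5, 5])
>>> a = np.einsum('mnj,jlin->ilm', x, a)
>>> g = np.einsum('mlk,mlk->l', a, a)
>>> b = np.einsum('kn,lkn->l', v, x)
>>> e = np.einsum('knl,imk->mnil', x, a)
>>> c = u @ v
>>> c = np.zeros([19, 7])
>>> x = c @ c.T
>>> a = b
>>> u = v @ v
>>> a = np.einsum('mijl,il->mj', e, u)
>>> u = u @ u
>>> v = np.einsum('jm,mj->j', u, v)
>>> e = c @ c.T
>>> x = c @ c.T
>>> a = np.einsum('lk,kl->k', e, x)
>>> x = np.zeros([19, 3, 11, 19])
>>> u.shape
(5, 5)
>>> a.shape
(19,)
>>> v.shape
(5,)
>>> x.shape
(19, 3, 11, 19)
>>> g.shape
(13,)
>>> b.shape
(7,)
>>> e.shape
(19, 19)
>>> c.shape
(19, 7)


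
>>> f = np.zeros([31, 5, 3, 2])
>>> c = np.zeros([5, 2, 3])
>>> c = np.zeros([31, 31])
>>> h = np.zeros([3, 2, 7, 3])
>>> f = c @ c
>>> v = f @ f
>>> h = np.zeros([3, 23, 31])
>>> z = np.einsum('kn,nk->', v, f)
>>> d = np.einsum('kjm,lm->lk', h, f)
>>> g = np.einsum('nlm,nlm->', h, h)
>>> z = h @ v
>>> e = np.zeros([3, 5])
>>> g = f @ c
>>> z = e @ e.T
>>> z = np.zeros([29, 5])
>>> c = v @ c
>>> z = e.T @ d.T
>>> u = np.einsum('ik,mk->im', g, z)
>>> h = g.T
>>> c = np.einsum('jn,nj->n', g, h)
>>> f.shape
(31, 31)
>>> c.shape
(31,)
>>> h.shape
(31, 31)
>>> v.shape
(31, 31)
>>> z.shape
(5, 31)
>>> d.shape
(31, 3)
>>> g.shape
(31, 31)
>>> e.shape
(3, 5)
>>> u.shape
(31, 5)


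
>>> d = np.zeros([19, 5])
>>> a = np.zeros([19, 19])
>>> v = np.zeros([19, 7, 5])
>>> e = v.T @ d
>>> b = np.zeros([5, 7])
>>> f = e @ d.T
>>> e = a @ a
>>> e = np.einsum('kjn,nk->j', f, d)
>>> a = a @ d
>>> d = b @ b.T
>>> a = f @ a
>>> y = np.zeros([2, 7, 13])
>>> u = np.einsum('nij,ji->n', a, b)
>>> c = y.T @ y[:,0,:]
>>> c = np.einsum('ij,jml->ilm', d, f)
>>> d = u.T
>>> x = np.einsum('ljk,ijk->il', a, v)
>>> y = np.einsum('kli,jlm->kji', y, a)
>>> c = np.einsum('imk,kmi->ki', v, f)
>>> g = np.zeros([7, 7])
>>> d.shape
(5,)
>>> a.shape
(5, 7, 5)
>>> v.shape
(19, 7, 5)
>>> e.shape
(7,)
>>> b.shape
(5, 7)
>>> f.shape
(5, 7, 19)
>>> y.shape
(2, 5, 13)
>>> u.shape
(5,)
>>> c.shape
(5, 19)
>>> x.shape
(19, 5)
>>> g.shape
(7, 7)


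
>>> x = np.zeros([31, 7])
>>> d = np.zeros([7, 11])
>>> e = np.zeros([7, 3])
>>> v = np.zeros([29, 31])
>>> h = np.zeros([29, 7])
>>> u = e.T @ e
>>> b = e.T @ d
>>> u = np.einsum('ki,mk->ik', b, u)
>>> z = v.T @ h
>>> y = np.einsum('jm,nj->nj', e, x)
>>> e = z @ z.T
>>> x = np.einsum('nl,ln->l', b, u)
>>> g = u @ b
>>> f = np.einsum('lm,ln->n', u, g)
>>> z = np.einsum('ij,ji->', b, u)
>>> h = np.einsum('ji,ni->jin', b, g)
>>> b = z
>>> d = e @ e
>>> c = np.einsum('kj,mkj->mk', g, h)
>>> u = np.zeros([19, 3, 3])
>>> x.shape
(11,)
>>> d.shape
(31, 31)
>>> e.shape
(31, 31)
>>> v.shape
(29, 31)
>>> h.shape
(3, 11, 11)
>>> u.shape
(19, 3, 3)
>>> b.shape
()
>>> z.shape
()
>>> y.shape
(31, 7)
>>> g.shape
(11, 11)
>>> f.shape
(11,)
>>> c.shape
(3, 11)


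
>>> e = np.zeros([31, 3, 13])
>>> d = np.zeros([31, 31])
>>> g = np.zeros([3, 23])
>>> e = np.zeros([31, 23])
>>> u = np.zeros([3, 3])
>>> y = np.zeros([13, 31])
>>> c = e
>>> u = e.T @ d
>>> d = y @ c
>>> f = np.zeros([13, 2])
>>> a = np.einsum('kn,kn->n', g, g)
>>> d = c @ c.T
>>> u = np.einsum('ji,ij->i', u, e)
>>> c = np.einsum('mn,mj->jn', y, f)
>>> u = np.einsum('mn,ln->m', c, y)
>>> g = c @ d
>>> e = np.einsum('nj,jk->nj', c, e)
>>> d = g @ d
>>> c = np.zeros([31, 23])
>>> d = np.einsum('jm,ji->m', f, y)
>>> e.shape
(2, 31)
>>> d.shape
(2,)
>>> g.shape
(2, 31)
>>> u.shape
(2,)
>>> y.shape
(13, 31)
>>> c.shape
(31, 23)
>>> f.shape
(13, 2)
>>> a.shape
(23,)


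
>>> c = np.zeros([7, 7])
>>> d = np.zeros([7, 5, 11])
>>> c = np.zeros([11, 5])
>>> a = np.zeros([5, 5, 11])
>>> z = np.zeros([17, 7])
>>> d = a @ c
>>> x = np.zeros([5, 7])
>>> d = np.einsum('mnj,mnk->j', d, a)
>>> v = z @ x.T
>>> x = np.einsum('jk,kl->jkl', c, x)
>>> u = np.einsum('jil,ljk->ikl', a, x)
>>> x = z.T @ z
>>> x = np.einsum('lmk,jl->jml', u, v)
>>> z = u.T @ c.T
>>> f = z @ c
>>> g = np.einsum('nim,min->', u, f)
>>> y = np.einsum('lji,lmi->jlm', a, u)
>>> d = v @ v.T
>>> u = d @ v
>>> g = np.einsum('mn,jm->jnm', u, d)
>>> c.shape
(11, 5)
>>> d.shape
(17, 17)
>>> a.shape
(5, 5, 11)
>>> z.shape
(11, 7, 11)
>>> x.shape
(17, 7, 5)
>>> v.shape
(17, 5)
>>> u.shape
(17, 5)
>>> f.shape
(11, 7, 5)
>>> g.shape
(17, 5, 17)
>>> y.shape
(5, 5, 7)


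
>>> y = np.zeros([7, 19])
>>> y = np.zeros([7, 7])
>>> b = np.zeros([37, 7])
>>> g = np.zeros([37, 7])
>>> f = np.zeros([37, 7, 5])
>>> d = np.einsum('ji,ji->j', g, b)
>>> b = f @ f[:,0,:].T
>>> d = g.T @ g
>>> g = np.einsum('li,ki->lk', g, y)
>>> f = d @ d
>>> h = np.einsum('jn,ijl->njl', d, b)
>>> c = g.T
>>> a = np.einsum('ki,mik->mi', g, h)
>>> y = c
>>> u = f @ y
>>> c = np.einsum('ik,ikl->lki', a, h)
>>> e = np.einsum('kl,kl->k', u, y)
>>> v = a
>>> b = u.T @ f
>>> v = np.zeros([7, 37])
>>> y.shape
(7, 37)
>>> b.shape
(37, 7)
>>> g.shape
(37, 7)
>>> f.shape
(7, 7)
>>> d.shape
(7, 7)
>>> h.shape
(7, 7, 37)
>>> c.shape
(37, 7, 7)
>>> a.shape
(7, 7)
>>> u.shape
(7, 37)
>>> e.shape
(7,)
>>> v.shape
(7, 37)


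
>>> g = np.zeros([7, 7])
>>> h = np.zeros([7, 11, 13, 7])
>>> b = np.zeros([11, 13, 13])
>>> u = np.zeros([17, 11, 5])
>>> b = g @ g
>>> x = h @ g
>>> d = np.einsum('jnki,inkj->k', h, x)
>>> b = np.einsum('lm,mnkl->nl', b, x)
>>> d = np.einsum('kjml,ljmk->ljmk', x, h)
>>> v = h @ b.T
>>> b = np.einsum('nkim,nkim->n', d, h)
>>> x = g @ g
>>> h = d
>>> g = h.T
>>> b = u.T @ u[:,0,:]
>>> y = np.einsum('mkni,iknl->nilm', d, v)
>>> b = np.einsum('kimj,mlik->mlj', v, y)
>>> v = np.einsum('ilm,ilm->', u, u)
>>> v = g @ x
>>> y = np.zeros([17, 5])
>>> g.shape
(7, 13, 11, 7)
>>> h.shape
(7, 11, 13, 7)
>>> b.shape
(13, 7, 11)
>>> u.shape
(17, 11, 5)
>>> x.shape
(7, 7)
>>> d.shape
(7, 11, 13, 7)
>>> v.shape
(7, 13, 11, 7)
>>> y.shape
(17, 5)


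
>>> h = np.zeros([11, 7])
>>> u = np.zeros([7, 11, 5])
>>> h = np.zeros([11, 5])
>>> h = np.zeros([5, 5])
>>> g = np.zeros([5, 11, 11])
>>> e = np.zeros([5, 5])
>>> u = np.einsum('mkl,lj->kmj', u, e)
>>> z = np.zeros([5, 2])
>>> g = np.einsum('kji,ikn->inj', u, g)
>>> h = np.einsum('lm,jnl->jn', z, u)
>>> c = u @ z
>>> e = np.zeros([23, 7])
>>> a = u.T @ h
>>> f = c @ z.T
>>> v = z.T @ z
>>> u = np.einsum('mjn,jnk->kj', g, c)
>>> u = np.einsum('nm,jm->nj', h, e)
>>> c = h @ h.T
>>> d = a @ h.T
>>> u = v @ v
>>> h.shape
(11, 7)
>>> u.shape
(2, 2)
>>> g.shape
(5, 11, 7)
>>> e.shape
(23, 7)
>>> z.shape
(5, 2)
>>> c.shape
(11, 11)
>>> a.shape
(5, 7, 7)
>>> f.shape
(11, 7, 5)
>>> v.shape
(2, 2)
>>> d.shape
(5, 7, 11)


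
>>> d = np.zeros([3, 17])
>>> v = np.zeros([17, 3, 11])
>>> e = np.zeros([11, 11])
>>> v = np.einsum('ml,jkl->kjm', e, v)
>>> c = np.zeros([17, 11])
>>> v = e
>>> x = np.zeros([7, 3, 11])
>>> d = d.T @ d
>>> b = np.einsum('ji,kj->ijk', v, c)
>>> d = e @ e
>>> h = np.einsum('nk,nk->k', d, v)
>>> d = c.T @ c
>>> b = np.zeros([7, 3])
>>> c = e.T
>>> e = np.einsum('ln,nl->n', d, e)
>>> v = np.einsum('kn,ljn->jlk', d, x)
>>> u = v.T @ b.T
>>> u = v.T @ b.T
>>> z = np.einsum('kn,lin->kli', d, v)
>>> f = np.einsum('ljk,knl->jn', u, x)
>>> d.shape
(11, 11)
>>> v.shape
(3, 7, 11)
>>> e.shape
(11,)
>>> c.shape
(11, 11)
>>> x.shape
(7, 3, 11)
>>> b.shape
(7, 3)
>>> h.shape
(11,)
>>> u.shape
(11, 7, 7)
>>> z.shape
(11, 3, 7)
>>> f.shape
(7, 3)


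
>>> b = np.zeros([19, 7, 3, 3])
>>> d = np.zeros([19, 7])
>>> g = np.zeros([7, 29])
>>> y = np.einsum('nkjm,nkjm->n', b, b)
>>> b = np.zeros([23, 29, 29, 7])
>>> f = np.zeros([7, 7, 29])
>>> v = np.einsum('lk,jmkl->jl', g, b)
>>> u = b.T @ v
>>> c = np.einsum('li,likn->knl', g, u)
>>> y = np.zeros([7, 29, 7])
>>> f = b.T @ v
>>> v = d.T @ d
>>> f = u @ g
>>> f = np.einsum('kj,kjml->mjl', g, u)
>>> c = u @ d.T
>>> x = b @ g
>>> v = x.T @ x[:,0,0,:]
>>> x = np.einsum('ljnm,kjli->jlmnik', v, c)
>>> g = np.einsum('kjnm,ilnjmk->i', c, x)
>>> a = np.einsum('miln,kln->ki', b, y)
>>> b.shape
(23, 29, 29, 7)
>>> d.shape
(19, 7)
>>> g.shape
(29,)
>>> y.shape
(7, 29, 7)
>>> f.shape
(29, 29, 7)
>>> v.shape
(29, 29, 29, 29)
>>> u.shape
(7, 29, 29, 7)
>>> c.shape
(7, 29, 29, 19)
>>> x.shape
(29, 29, 29, 29, 19, 7)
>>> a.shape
(7, 29)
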